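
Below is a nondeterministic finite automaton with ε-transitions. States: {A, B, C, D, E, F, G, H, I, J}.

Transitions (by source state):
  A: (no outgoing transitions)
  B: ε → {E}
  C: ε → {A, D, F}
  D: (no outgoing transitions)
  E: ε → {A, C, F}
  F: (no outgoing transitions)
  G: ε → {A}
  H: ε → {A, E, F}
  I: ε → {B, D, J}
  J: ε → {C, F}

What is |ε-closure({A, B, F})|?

6

Start with {A, B, F}.
From B via ε: add E.
From E via ε: add C.
From C via ε: add D.
ε-closure = {A, B, C, D, E, F}, which has 6 states.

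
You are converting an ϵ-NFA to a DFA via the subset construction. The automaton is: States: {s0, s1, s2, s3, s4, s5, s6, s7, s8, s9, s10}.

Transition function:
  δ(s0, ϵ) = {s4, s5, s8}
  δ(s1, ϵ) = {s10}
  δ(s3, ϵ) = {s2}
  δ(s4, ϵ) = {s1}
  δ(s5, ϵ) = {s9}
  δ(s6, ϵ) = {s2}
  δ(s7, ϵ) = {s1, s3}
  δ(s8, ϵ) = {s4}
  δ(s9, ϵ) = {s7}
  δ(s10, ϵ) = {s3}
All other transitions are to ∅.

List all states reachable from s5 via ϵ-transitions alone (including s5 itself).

Start with {s5}.
From s5 via ϵ: add s9.
From s9 via ϵ: add s7.
From s7 via ϵ: add s1, s3.
From s1 via ϵ: add s10.
From s3 via ϵ: add s2.
No new states can be added; the closed set is {s1, s2, s3, s5, s7, s9, s10}.

{s1, s2, s3, s5, s7, s9, s10}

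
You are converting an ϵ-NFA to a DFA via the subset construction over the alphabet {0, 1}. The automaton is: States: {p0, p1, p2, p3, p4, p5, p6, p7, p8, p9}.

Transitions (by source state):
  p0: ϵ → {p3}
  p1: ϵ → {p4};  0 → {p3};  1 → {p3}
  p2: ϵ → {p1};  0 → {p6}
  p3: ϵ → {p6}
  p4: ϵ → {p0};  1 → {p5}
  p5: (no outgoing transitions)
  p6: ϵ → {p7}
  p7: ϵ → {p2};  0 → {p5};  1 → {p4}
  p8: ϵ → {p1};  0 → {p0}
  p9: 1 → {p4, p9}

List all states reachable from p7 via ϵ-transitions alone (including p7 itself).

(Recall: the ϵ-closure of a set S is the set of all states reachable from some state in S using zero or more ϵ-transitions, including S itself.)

Start with {p7}.
From p7 via ϵ: add p2.
From p2 via ϵ: add p1.
From p1 via ϵ: add p4.
From p4 via ϵ: add p0.
From p0 via ϵ: add p3.
From p3 via ϵ: add p6.
No new states can be added; the closed set is {p0, p1, p2, p3, p4, p6, p7}.

{p0, p1, p2, p3, p4, p6, p7}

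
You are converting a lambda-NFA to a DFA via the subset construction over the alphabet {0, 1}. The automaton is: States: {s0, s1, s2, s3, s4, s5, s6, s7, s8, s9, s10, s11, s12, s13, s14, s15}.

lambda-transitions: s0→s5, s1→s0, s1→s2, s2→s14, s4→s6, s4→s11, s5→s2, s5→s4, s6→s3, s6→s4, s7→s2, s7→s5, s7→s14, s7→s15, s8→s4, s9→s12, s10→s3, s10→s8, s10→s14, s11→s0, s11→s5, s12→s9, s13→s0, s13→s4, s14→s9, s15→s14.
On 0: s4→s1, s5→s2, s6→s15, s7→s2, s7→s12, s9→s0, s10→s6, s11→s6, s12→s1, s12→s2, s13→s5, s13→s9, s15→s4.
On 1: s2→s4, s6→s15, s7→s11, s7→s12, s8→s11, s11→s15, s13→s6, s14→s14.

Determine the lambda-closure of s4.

Start with {s4}.
From s4 via lambda: add s6, s11.
From s6 via lambda: add s3.
From s11 via lambda: add s0, s5.
From s5 via lambda: add s2.
From s2 via lambda: add s14.
From s14 via lambda: add s9.
From s9 via lambda: add s12.
No new states can be added; the closed set is {s0, s2, s3, s4, s5, s6, s9, s11, s12, s14}.

{s0, s2, s3, s4, s5, s6, s9, s11, s12, s14}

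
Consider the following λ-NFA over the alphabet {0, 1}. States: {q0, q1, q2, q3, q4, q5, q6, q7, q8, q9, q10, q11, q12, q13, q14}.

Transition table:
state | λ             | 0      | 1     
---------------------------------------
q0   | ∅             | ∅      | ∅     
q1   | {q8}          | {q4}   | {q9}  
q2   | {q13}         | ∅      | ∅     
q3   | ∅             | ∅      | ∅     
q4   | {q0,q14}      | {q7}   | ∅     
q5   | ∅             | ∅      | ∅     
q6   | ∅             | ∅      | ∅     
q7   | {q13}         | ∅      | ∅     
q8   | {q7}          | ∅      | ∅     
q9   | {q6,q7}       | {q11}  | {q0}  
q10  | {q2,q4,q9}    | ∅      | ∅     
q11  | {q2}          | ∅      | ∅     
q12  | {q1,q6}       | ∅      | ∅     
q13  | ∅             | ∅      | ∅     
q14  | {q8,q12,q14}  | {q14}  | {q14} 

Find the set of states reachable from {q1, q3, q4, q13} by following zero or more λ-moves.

{q0, q1, q3, q4, q6, q7, q8, q12, q13, q14}

Start with {q1, q3, q4, q13}.
From q1 via λ: add q8.
From q4 via λ: add q0, q14.
From q8 via λ: add q7.
From q14 via λ: add q12.
From q12 via λ: add q6.
No new states can be added; the closed set is {q0, q1, q3, q4, q6, q7, q8, q12, q13, q14}.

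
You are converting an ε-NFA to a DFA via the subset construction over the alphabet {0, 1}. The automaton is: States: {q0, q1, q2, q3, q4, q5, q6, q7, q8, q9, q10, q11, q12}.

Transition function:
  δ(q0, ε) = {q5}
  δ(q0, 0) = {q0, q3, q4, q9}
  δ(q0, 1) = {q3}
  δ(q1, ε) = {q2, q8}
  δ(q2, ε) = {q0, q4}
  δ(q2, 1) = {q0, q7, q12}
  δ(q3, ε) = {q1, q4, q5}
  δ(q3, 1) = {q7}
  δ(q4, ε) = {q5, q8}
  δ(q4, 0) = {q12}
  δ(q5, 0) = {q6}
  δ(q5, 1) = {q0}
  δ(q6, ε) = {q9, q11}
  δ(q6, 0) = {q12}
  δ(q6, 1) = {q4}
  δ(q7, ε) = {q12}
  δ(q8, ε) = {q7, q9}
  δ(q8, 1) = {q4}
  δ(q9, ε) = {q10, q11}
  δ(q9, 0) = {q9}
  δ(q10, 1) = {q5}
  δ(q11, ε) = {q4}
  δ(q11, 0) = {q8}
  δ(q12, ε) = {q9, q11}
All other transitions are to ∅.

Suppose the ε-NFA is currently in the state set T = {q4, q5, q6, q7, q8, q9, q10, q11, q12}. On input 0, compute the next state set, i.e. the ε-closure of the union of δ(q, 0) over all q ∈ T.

q4 on 0 → {q12}.
q5 on 0 → {q6}.
q6 on 0 → {q12}.
q9 on 0 → {q9}.
q11 on 0 → {q8}.
No 0-transition from q7, q8, q10, q12.
Union after reading 0: {q6, q8, q9, q12}.
Now take the ε-closure:
From q6 via ε: add q11.
From q8 via ε: add q7.
From q9 via ε: add q10.
From q11 via ε: add q4.
From q4 via ε: add q5.
No new states can be added; the closed set is {q4, q5, q6, q7, q8, q9, q10, q11, q12}.

{q4, q5, q6, q7, q8, q9, q10, q11, q12}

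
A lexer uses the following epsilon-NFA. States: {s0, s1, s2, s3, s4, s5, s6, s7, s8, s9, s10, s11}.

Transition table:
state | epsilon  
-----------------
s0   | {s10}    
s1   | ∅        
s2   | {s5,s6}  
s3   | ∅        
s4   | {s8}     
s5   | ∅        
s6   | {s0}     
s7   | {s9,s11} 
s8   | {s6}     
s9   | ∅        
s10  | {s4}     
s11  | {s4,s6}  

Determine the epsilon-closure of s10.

Start with {s10}.
From s10 via epsilon: add s4.
From s4 via epsilon: add s8.
From s8 via epsilon: add s6.
From s6 via epsilon: add s0.
No new states can be added; the closed set is {s0, s4, s6, s8, s10}.

{s0, s4, s6, s8, s10}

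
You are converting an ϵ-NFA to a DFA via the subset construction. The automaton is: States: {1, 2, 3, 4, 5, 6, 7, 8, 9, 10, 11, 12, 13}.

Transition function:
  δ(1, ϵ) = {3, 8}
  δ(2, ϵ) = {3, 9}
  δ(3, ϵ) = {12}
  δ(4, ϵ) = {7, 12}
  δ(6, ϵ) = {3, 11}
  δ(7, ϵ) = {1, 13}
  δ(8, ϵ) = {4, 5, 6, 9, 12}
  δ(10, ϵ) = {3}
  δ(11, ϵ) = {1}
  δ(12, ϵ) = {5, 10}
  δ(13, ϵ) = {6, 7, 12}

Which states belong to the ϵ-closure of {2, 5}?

{2, 3, 5, 9, 10, 12}

Start with {2, 5}.
From 2 via ϵ: add 3, 9.
From 3 via ϵ: add 12.
From 12 via ϵ: add 10.
No new states can be added; the closed set is {2, 3, 5, 9, 10, 12}.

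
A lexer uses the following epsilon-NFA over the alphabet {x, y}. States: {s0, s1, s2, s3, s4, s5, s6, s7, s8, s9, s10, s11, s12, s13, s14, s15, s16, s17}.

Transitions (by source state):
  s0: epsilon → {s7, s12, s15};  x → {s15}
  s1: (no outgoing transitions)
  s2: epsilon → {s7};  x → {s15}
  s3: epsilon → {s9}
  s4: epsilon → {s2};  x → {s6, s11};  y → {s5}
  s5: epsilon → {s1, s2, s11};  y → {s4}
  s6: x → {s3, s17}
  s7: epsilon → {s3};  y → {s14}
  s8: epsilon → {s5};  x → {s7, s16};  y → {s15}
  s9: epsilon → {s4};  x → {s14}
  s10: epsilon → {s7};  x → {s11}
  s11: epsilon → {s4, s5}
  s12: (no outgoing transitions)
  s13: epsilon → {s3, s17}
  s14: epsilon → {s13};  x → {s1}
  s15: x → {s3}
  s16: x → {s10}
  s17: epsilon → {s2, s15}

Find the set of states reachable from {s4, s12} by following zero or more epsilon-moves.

{s2, s3, s4, s7, s9, s12}

Start with {s4, s12}.
From s4 via epsilon: add s2.
From s2 via epsilon: add s7.
From s7 via epsilon: add s3.
From s3 via epsilon: add s9.
No new states can be added; the closed set is {s2, s3, s4, s7, s9, s12}.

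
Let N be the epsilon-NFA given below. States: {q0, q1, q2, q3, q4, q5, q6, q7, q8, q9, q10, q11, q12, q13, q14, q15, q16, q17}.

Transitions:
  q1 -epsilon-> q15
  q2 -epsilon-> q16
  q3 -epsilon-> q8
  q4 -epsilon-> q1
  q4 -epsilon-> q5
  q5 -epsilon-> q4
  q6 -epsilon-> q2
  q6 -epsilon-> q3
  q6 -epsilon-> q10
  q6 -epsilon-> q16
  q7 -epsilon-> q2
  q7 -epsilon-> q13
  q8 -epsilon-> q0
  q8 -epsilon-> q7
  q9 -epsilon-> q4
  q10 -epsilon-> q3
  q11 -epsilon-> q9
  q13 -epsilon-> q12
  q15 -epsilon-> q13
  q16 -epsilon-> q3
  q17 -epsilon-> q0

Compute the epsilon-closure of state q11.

Start with {q11}.
From q11 via epsilon: add q9.
From q9 via epsilon: add q4.
From q4 via epsilon: add q1, q5.
From q1 via epsilon: add q15.
From q15 via epsilon: add q13.
From q13 via epsilon: add q12.
No new states can be added; the closed set is {q1, q4, q5, q9, q11, q12, q13, q15}.

{q1, q4, q5, q9, q11, q12, q13, q15}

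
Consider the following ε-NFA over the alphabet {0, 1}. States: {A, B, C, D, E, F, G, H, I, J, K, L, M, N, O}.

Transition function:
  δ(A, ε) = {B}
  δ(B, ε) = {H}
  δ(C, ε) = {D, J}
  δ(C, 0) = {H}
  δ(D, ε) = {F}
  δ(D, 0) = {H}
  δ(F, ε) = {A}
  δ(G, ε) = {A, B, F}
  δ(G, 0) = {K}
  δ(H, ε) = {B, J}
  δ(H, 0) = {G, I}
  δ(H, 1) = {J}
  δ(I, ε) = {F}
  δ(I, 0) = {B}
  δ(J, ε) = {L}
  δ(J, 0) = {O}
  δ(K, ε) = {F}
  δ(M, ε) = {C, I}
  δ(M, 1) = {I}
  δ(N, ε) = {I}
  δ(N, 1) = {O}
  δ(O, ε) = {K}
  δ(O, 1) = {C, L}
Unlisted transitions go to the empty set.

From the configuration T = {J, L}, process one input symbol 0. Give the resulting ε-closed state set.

J on 0 → {O}.
No 0-transition from L.
Union after reading 0: {O}.
Now take the ε-closure:
From O via ε: add K.
From K via ε: add F.
From F via ε: add A.
From A via ε: add B.
From B via ε: add H.
From H via ε: add J.
From J via ε: add L.
No new states can be added; the closed set is {A, B, F, H, J, K, L, O}.

{A, B, F, H, J, K, L, O}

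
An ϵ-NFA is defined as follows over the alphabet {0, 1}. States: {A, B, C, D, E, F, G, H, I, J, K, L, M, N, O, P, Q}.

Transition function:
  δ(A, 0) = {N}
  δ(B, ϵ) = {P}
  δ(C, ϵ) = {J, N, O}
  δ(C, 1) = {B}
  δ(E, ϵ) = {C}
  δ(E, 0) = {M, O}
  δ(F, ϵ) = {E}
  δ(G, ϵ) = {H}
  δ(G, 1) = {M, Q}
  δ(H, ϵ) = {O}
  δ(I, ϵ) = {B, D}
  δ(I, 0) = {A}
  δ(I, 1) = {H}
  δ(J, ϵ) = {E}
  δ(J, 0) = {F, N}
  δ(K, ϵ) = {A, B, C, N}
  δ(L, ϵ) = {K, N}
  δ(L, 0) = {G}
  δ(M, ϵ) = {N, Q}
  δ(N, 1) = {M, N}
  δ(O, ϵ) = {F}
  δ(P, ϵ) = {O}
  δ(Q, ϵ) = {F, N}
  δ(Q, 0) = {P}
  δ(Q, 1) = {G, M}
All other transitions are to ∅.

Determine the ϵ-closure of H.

Start with {H}.
From H via ϵ: add O.
From O via ϵ: add F.
From F via ϵ: add E.
From E via ϵ: add C.
From C via ϵ: add J, N.
No new states can be added; the closed set is {C, E, F, H, J, N, O}.

{C, E, F, H, J, N, O}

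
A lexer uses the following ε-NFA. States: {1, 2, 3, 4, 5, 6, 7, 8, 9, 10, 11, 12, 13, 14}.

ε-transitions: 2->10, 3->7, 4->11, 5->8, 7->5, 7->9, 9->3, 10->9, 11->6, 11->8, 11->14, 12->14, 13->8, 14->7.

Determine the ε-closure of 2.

Start with {2}.
From 2 via ε: add 10.
From 10 via ε: add 9.
From 9 via ε: add 3.
From 3 via ε: add 7.
From 7 via ε: add 5.
From 5 via ε: add 8.
No new states can be added; the closed set is {2, 3, 5, 7, 8, 9, 10}.

{2, 3, 5, 7, 8, 9, 10}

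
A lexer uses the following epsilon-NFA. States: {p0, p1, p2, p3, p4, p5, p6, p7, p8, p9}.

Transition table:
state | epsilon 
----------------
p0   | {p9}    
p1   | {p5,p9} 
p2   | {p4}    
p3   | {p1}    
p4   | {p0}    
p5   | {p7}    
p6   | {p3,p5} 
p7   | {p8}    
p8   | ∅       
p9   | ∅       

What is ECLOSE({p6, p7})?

Start with {p6, p7}.
From p6 via epsilon: add p3, p5.
From p7 via epsilon: add p8.
From p3 via epsilon: add p1.
From p1 via epsilon: add p9.
No new states can be added; the closed set is {p1, p3, p5, p6, p7, p8, p9}.

{p1, p3, p5, p6, p7, p8, p9}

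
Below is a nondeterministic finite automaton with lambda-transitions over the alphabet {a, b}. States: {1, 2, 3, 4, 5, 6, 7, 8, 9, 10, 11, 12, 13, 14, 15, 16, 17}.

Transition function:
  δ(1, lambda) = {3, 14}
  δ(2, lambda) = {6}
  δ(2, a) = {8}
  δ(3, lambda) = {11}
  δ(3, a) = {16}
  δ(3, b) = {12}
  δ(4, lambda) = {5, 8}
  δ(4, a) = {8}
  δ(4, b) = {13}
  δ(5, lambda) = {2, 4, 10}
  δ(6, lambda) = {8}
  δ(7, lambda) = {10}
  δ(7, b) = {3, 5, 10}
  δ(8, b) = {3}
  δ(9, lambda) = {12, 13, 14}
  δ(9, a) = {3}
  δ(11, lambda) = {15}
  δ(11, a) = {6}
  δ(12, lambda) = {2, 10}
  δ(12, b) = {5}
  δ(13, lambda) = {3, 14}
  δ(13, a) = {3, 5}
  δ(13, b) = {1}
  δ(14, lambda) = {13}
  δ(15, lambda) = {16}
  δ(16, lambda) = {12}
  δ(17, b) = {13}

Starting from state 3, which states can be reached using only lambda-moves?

{2, 3, 6, 8, 10, 11, 12, 15, 16}

Start with {3}.
From 3 via lambda: add 11.
From 11 via lambda: add 15.
From 15 via lambda: add 16.
From 16 via lambda: add 12.
From 12 via lambda: add 2, 10.
From 2 via lambda: add 6.
From 6 via lambda: add 8.
No new states can be added; the closed set is {2, 3, 6, 8, 10, 11, 12, 15, 16}.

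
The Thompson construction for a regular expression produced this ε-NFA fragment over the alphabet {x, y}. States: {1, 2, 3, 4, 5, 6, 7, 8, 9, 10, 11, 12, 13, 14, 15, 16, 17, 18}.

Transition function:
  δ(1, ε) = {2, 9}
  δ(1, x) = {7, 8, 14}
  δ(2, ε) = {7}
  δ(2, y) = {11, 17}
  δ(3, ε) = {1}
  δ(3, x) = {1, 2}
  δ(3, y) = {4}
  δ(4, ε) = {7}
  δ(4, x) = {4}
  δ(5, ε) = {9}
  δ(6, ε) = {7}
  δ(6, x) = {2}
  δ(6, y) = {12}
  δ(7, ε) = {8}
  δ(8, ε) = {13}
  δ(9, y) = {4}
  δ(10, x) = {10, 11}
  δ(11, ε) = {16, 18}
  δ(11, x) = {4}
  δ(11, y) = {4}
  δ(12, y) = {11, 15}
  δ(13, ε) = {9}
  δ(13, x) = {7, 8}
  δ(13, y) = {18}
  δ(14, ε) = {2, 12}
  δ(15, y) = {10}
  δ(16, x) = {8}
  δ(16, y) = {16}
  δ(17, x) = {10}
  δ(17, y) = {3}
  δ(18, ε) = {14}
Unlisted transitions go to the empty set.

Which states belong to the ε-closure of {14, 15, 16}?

Start with {14, 15, 16}.
From 14 via ε: add 2, 12.
From 2 via ε: add 7.
From 7 via ε: add 8.
From 8 via ε: add 13.
From 13 via ε: add 9.
No new states can be added; the closed set is {2, 7, 8, 9, 12, 13, 14, 15, 16}.

{2, 7, 8, 9, 12, 13, 14, 15, 16}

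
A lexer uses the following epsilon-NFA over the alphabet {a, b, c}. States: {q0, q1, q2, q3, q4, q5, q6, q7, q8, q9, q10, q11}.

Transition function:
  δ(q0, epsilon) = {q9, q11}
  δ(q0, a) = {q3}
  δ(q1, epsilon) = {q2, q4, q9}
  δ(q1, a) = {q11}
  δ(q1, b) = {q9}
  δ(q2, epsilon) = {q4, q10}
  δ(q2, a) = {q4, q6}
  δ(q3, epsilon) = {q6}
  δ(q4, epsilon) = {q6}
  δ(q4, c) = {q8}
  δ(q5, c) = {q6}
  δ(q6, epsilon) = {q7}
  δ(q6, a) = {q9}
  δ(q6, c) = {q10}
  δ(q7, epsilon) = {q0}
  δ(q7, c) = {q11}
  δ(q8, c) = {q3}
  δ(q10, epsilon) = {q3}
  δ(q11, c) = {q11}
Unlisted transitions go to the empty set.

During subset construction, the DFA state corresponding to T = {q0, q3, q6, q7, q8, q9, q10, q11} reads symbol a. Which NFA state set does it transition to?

q0 on a → {q3}.
q6 on a → {q9}.
No a-transition from q3, q7, q8, q9, q10, q11.
Union after reading a: {q3, q9}.
Now take the epsilon-closure:
From q3 via epsilon: add q6.
From q6 via epsilon: add q7.
From q7 via epsilon: add q0.
From q0 via epsilon: add q11.
No new states can be added; the closed set is {q0, q3, q6, q7, q9, q11}.

{q0, q3, q6, q7, q9, q11}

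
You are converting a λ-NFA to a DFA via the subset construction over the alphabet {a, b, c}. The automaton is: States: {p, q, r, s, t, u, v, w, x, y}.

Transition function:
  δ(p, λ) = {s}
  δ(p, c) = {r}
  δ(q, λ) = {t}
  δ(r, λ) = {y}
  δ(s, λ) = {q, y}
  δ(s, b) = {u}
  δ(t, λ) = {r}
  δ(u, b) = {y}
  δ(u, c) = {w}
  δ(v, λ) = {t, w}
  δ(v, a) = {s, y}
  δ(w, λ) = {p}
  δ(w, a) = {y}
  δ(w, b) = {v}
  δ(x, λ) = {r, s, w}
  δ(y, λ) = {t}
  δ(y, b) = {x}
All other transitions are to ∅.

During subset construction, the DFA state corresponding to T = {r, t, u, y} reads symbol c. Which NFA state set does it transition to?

{p, q, r, s, t, w, y}

u on c → {w}.
No c-transition from r, t, y.
Union after reading c: {w}.
Now take the λ-closure:
From w via λ: add p.
From p via λ: add s.
From s via λ: add q, y.
From q via λ: add t.
From t via λ: add r.
No new states can be added; the closed set is {p, q, r, s, t, w, y}.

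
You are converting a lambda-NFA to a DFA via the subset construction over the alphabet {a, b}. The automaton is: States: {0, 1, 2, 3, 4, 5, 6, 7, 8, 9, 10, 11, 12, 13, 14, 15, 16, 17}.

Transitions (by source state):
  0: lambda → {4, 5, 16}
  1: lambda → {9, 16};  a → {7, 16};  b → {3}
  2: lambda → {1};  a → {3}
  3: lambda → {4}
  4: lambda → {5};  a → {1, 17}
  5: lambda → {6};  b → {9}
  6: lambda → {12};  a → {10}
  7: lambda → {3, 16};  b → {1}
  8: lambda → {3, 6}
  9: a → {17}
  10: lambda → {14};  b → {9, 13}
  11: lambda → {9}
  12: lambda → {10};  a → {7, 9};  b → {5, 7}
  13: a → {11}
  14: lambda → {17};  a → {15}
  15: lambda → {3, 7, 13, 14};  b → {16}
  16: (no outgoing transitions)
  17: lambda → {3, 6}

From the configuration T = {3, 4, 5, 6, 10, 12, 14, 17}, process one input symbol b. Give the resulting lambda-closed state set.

5 on b → {9}.
10 on b → {9, 13}.
12 on b → {5, 7}.
No b-transition from 3, 4, 6, 14, 17.
Union after reading b: {5, 7, 9, 13}.
Now take the lambda-closure:
From 5 via lambda: add 6.
From 7 via lambda: add 3, 16.
From 3 via lambda: add 4.
From 6 via lambda: add 12.
From 12 via lambda: add 10.
From 10 via lambda: add 14.
From 14 via lambda: add 17.
No new states can be added; the closed set is {3, 4, 5, 6, 7, 9, 10, 12, 13, 14, 16, 17}.

{3, 4, 5, 6, 7, 9, 10, 12, 13, 14, 16, 17}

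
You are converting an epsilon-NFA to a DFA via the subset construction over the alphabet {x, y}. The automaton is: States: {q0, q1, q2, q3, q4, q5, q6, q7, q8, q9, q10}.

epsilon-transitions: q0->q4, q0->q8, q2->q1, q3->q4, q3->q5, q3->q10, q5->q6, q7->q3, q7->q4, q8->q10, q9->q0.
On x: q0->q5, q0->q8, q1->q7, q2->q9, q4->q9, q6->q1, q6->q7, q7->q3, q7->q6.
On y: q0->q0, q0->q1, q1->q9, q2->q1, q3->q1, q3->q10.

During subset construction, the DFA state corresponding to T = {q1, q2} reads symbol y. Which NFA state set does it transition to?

{q0, q1, q4, q8, q9, q10}

q1 on y → {q9}.
q2 on y → {q1}.
Union after reading y: {q1, q9}.
Now take the epsilon-closure:
From q9 via epsilon: add q0.
From q0 via epsilon: add q4, q8.
From q8 via epsilon: add q10.
No new states can be added; the closed set is {q0, q1, q4, q8, q9, q10}.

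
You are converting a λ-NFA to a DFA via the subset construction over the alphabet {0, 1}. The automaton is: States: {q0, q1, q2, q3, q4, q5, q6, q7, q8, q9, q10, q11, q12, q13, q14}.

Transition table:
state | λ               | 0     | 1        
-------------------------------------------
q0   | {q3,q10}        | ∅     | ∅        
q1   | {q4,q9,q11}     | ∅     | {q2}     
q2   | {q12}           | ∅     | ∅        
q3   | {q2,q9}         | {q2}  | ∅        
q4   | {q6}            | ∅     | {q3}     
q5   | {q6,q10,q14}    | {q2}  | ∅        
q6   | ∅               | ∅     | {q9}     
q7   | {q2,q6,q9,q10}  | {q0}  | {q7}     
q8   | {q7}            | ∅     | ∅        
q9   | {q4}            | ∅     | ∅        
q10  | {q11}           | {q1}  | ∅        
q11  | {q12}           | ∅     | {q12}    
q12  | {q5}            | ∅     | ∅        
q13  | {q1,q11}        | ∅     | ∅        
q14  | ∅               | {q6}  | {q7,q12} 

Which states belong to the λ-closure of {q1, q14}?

{q1, q4, q5, q6, q9, q10, q11, q12, q14}

Start with {q1, q14}.
From q1 via λ: add q4, q9, q11.
From q4 via λ: add q6.
From q11 via λ: add q12.
From q12 via λ: add q5.
From q5 via λ: add q10.
No new states can be added; the closed set is {q1, q4, q5, q6, q9, q10, q11, q12, q14}.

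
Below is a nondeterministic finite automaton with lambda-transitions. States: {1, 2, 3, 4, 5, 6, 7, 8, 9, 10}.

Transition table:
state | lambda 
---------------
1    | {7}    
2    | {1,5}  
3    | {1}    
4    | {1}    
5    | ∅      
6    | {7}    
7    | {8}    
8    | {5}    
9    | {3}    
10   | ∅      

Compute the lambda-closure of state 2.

Start with {2}.
From 2 via lambda: add 1, 5.
From 1 via lambda: add 7.
From 7 via lambda: add 8.
No new states can be added; the closed set is {1, 2, 5, 7, 8}.

{1, 2, 5, 7, 8}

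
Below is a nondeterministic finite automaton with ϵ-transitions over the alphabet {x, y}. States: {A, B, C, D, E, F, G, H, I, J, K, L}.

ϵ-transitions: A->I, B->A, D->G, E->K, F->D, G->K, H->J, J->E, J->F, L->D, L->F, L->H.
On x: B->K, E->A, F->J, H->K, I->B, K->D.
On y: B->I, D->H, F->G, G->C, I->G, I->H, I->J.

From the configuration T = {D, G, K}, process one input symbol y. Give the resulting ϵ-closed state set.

D on y → {H}.
G on y → {C}.
No y-transition from K.
Union after reading y: {C, H}.
Now take the ϵ-closure:
From H via ϵ: add J.
From J via ϵ: add E, F.
From E via ϵ: add K.
From F via ϵ: add D.
From D via ϵ: add G.
No new states can be added; the closed set is {C, D, E, F, G, H, J, K}.

{C, D, E, F, G, H, J, K}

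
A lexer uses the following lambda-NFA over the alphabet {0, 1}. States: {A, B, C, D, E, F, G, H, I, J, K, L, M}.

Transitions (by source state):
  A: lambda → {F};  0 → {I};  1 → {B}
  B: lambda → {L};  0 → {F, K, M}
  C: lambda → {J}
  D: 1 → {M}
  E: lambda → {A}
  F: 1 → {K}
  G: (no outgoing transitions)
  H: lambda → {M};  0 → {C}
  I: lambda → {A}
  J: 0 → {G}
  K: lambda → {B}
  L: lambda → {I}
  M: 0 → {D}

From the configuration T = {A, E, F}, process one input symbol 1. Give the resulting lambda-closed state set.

A on 1 → {B}.
F on 1 → {K}.
No 1-transition from E.
Union after reading 1: {B, K}.
Now take the lambda-closure:
From B via lambda: add L.
From L via lambda: add I.
From I via lambda: add A.
From A via lambda: add F.
No new states can be added; the closed set is {A, B, F, I, K, L}.

{A, B, F, I, K, L}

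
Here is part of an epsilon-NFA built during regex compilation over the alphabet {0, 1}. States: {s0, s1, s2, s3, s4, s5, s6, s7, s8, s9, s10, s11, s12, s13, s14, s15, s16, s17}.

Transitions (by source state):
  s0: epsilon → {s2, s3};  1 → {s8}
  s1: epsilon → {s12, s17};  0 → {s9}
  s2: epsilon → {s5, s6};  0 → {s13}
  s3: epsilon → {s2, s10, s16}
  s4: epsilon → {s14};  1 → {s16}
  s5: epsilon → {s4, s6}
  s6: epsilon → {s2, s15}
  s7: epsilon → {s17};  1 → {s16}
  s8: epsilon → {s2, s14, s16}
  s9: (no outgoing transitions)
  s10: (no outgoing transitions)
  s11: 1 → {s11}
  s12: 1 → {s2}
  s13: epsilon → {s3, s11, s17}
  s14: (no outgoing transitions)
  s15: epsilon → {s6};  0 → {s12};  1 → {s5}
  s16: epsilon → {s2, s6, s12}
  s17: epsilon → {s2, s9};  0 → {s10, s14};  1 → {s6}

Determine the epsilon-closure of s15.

Start with {s15}.
From s15 via epsilon: add s6.
From s6 via epsilon: add s2.
From s2 via epsilon: add s5.
From s5 via epsilon: add s4.
From s4 via epsilon: add s14.
No new states can be added; the closed set is {s2, s4, s5, s6, s14, s15}.

{s2, s4, s5, s6, s14, s15}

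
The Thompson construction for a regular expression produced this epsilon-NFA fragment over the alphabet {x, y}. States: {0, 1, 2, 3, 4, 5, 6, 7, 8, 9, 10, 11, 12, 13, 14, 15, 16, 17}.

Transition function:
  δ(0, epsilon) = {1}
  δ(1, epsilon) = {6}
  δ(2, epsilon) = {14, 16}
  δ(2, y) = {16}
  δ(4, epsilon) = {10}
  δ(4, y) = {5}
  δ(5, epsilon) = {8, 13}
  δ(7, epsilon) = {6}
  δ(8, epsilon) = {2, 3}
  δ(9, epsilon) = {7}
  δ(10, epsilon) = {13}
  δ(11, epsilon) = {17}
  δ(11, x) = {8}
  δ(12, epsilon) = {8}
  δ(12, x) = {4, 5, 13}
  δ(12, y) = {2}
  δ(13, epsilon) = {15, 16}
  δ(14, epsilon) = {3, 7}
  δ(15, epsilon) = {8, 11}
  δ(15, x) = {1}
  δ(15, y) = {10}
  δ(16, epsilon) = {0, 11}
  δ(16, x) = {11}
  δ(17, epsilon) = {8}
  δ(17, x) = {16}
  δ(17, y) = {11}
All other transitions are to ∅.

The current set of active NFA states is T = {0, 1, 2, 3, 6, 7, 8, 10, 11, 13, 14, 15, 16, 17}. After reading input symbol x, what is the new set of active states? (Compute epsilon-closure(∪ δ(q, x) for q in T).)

{0, 1, 2, 3, 6, 7, 8, 11, 14, 16, 17}

11 on x → {8}.
15 on x → {1}.
16 on x → {11}.
17 on x → {16}.
No x-transition from 0, 1, 2, 3, 6, 7, 8, 10, 13, 14.
Union after reading x: {1, 8, 11, 16}.
Now take the epsilon-closure:
From 1 via epsilon: add 6.
From 8 via epsilon: add 2, 3.
From 11 via epsilon: add 17.
From 16 via epsilon: add 0.
From 2 via epsilon: add 14.
From 14 via epsilon: add 7.
No new states can be added; the closed set is {0, 1, 2, 3, 6, 7, 8, 11, 14, 16, 17}.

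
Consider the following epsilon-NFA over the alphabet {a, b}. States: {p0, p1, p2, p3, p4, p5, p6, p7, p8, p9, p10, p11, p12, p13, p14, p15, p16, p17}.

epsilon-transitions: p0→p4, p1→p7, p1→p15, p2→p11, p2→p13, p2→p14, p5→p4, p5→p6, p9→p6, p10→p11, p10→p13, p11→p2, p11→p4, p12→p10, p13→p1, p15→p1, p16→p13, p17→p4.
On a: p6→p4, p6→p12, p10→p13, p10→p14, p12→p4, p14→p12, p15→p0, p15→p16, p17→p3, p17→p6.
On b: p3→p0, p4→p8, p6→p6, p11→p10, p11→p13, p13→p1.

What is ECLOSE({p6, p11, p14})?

Start with {p6, p11, p14}.
From p11 via epsilon: add p2, p4.
From p2 via epsilon: add p13.
From p13 via epsilon: add p1.
From p1 via epsilon: add p7, p15.
No new states can be added; the closed set is {p1, p2, p4, p6, p7, p11, p13, p14, p15}.

{p1, p2, p4, p6, p7, p11, p13, p14, p15}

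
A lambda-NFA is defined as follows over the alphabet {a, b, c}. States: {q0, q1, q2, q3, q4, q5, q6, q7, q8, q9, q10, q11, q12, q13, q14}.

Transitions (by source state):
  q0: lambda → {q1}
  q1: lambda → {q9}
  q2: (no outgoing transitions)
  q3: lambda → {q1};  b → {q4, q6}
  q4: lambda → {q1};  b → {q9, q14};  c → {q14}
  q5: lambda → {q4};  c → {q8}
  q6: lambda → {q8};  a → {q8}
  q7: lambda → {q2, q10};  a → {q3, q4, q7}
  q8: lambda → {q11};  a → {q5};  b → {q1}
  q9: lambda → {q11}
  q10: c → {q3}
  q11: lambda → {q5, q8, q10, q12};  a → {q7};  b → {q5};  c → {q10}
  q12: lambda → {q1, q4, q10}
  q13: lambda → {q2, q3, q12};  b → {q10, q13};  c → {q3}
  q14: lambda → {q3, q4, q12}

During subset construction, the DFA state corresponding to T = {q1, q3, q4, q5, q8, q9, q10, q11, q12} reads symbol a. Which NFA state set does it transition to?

{q1, q2, q4, q5, q7, q8, q9, q10, q11, q12}

q8 on a → {q5}.
q11 on a → {q7}.
No a-transition from q1, q3, q4, q5, q9, q10, q12.
Union after reading a: {q5, q7}.
Now take the lambda-closure:
From q5 via lambda: add q4.
From q7 via lambda: add q2, q10.
From q4 via lambda: add q1.
From q1 via lambda: add q9.
From q9 via lambda: add q11.
From q11 via lambda: add q8, q12.
No new states can be added; the closed set is {q1, q2, q4, q5, q7, q8, q9, q10, q11, q12}.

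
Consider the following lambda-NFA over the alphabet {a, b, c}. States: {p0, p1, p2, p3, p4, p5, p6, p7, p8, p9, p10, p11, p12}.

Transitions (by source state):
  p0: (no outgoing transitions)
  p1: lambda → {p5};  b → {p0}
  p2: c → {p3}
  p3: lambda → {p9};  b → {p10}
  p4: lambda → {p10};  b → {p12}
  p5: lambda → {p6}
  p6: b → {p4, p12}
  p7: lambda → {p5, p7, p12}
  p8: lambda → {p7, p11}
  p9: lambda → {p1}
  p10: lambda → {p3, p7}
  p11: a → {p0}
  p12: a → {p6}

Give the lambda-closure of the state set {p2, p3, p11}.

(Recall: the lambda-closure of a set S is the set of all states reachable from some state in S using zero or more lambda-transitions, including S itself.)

Start with {p2, p3, p11}.
From p3 via lambda: add p9.
From p9 via lambda: add p1.
From p1 via lambda: add p5.
From p5 via lambda: add p6.
No new states can be added; the closed set is {p1, p2, p3, p5, p6, p9, p11}.

{p1, p2, p3, p5, p6, p9, p11}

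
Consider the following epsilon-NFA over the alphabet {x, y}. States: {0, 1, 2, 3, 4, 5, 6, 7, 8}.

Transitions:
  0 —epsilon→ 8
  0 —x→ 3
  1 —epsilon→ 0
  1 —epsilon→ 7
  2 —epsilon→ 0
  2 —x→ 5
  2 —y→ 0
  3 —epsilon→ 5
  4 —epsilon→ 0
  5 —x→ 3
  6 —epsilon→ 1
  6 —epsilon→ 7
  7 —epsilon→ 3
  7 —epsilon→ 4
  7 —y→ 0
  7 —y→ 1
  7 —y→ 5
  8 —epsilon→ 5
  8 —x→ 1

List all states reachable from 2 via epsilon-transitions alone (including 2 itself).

{0, 2, 5, 8}

Start with {2}.
From 2 via epsilon: add 0.
From 0 via epsilon: add 8.
From 8 via epsilon: add 5.
No new states can be added; the closed set is {0, 2, 5, 8}.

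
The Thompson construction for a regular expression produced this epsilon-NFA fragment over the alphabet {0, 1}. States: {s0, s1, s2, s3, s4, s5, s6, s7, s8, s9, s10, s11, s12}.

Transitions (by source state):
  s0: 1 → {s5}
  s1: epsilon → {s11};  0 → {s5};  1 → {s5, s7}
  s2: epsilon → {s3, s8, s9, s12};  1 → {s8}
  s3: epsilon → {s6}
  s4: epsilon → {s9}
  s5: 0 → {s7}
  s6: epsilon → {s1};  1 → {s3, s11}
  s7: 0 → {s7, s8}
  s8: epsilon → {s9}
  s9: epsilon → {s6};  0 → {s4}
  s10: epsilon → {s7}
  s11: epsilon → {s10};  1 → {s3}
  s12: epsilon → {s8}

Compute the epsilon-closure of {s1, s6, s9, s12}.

Start with {s1, s6, s9, s12}.
From s1 via epsilon: add s11.
From s12 via epsilon: add s8.
From s11 via epsilon: add s10.
From s10 via epsilon: add s7.
No new states can be added; the closed set is {s1, s6, s7, s8, s9, s10, s11, s12}.

{s1, s6, s7, s8, s9, s10, s11, s12}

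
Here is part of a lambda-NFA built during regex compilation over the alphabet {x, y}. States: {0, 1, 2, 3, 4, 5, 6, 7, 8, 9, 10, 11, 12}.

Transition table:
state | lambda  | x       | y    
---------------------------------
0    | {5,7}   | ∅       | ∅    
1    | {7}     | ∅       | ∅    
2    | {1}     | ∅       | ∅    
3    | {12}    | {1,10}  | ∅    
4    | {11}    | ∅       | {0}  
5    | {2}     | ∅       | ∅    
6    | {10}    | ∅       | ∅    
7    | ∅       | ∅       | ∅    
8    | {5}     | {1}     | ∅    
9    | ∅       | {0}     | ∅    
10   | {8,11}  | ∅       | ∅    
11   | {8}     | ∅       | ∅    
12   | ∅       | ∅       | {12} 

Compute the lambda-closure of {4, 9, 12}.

{1, 2, 4, 5, 7, 8, 9, 11, 12}

Start with {4, 9, 12}.
From 4 via lambda: add 11.
From 11 via lambda: add 8.
From 8 via lambda: add 5.
From 5 via lambda: add 2.
From 2 via lambda: add 1.
From 1 via lambda: add 7.
No new states can be added; the closed set is {1, 2, 4, 5, 7, 8, 9, 11, 12}.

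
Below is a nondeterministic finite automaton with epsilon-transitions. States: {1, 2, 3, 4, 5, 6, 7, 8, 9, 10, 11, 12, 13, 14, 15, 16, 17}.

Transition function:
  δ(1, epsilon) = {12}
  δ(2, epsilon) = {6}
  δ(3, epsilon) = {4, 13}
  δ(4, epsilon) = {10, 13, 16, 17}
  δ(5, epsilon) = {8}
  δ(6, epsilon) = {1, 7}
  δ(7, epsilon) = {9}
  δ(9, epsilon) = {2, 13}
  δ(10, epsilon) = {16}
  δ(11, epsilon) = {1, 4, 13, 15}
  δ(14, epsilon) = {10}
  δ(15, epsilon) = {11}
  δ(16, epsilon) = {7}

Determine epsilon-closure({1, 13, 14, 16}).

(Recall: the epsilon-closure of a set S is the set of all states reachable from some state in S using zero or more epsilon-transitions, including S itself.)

Start with {1, 13, 14, 16}.
From 1 via epsilon: add 12.
From 14 via epsilon: add 10.
From 16 via epsilon: add 7.
From 7 via epsilon: add 9.
From 9 via epsilon: add 2.
From 2 via epsilon: add 6.
No new states can be added; the closed set is {1, 2, 6, 7, 9, 10, 12, 13, 14, 16}.

{1, 2, 6, 7, 9, 10, 12, 13, 14, 16}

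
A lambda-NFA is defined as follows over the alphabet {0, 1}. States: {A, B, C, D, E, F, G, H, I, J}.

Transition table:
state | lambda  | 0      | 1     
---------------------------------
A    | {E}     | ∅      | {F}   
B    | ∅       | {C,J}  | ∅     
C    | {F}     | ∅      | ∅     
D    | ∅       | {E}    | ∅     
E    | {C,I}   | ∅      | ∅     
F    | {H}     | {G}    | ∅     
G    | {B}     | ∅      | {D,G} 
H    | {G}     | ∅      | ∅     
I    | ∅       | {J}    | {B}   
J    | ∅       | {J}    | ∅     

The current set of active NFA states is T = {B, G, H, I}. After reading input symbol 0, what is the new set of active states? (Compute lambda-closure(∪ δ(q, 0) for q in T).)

B on 0 → {C, J}.
I on 0 → {J}.
No 0-transition from G, H.
Union after reading 0: {C, J}.
Now take the lambda-closure:
From C via lambda: add F.
From F via lambda: add H.
From H via lambda: add G.
From G via lambda: add B.
No new states can be added; the closed set is {B, C, F, G, H, J}.

{B, C, F, G, H, J}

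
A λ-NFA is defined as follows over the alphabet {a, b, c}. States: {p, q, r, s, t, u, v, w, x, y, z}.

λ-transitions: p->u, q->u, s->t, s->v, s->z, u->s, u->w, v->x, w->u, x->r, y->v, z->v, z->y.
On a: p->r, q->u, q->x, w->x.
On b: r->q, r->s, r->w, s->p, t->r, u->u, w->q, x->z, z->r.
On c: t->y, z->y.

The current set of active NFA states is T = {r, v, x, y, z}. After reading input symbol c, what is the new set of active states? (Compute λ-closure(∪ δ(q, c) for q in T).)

{r, v, x, y}

z on c → {y}.
No c-transition from r, v, x, y.
Union after reading c: {y}.
Now take the λ-closure:
From y via λ: add v.
From v via λ: add x.
From x via λ: add r.
No new states can be added; the closed set is {r, v, x, y}.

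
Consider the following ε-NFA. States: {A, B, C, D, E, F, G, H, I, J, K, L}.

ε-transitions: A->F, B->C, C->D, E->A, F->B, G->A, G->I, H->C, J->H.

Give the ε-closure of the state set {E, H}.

{A, B, C, D, E, F, H}

Start with {E, H}.
From E via ε: add A.
From H via ε: add C.
From A via ε: add F.
From C via ε: add D.
From F via ε: add B.
No new states can be added; the closed set is {A, B, C, D, E, F, H}.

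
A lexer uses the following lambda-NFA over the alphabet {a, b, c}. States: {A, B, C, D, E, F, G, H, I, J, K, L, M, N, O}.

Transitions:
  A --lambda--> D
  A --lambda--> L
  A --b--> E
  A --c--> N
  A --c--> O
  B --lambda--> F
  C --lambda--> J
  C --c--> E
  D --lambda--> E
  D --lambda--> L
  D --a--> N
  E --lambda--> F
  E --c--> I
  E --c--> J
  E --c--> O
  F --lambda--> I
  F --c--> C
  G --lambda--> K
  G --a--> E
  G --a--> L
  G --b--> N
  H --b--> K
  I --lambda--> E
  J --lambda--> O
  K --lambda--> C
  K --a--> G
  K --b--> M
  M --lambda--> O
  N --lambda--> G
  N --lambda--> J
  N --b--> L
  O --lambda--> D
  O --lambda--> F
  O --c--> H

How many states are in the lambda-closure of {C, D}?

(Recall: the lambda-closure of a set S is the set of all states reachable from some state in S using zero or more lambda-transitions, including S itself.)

Start with {C, D}.
From C via lambda: add J.
From D via lambda: add E, L.
From E via lambda: add F.
From J via lambda: add O.
From F via lambda: add I.
lambda-closure = {C, D, E, F, I, J, L, O}, which has 8 states.

8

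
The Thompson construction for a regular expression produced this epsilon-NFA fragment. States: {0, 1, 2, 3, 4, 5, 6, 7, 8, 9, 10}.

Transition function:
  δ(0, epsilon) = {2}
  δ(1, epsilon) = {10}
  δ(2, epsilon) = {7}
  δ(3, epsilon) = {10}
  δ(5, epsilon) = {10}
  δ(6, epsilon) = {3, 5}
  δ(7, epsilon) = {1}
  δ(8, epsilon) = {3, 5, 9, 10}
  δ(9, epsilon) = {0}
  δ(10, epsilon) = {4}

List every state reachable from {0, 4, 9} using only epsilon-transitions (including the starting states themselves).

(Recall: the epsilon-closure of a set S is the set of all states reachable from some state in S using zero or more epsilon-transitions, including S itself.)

{0, 1, 2, 4, 7, 9, 10}

Start with {0, 4, 9}.
From 0 via epsilon: add 2.
From 2 via epsilon: add 7.
From 7 via epsilon: add 1.
From 1 via epsilon: add 10.
No new states can be added; the closed set is {0, 1, 2, 4, 7, 9, 10}.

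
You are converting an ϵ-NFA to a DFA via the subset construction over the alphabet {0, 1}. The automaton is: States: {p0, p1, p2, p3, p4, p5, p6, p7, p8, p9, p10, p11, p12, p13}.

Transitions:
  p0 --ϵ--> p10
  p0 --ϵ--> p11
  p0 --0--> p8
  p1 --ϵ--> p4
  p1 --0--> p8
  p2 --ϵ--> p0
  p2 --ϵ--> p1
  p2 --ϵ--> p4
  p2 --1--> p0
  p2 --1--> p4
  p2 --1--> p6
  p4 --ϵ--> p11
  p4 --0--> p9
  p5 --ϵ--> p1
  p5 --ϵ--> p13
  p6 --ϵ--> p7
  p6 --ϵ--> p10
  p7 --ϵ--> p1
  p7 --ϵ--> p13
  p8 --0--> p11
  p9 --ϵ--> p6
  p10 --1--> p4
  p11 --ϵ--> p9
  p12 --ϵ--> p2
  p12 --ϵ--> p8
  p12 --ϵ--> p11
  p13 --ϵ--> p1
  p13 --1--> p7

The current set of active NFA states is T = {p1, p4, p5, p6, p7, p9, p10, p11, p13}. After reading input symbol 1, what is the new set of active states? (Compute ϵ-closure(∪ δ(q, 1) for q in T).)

{p1, p4, p6, p7, p9, p10, p11, p13}

p10 on 1 → {p4}.
p13 on 1 → {p7}.
No 1-transition from p1, p4, p5, p6, p7, p9, p11.
Union after reading 1: {p4, p7}.
Now take the ϵ-closure:
From p4 via ϵ: add p11.
From p7 via ϵ: add p1, p13.
From p11 via ϵ: add p9.
From p9 via ϵ: add p6.
From p6 via ϵ: add p10.
No new states can be added; the closed set is {p1, p4, p6, p7, p9, p10, p11, p13}.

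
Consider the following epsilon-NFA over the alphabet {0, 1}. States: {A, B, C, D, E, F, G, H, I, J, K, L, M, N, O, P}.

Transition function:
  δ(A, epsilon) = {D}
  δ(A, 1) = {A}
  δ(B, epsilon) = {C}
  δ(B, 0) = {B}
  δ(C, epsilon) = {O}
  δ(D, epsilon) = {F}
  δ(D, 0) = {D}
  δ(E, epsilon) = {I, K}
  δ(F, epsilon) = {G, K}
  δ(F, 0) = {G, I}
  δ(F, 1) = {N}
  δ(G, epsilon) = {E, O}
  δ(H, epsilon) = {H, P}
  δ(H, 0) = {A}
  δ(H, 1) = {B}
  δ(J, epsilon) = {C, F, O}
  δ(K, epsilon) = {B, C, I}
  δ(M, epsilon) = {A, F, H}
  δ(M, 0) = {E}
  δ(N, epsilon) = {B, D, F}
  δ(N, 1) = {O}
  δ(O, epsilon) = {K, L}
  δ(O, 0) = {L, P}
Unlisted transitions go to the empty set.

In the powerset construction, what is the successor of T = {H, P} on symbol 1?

H on 1 → {B}.
No 1-transition from P.
Union after reading 1: {B}.
Now take the epsilon-closure:
From B via epsilon: add C.
From C via epsilon: add O.
From O via epsilon: add K, L.
From K via epsilon: add I.
No new states can be added; the closed set is {B, C, I, K, L, O}.

{B, C, I, K, L, O}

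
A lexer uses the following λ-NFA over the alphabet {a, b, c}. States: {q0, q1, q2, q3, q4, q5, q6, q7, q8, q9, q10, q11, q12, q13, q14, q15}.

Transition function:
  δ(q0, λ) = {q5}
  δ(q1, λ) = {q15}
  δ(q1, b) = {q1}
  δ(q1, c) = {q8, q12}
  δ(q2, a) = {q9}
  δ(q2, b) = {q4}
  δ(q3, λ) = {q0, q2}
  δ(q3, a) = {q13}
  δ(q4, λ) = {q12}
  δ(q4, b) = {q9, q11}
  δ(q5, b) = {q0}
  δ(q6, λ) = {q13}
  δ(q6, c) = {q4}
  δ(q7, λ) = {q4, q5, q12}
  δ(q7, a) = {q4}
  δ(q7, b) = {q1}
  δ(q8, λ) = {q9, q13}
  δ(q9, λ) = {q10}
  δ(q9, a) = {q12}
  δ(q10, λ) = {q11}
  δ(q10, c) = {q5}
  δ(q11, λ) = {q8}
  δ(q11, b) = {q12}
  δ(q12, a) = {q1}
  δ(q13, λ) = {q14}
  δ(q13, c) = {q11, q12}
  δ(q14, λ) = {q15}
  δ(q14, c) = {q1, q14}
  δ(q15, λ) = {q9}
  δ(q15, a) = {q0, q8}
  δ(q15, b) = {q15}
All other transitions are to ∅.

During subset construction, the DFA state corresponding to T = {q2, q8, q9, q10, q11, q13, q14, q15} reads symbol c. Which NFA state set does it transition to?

{q1, q5, q8, q9, q10, q11, q12, q13, q14, q15}

q10 on c → {q5}.
q13 on c → {q11, q12}.
q14 on c → {q1, q14}.
No c-transition from q2, q8, q9, q11, q15.
Union after reading c: {q1, q5, q11, q12, q14}.
Now take the λ-closure:
From q1 via λ: add q15.
From q11 via λ: add q8.
From q8 via λ: add q9, q13.
From q9 via λ: add q10.
No new states can be added; the closed set is {q1, q5, q8, q9, q10, q11, q12, q13, q14, q15}.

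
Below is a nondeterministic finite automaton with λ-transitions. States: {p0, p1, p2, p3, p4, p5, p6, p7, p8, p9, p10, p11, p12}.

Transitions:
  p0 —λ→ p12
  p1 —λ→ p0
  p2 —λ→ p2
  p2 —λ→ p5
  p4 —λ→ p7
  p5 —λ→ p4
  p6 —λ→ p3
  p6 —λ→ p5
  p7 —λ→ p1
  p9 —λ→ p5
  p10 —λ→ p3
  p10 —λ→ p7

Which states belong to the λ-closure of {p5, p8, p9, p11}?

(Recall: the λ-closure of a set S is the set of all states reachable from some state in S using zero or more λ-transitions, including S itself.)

Start with {p5, p8, p9, p11}.
From p5 via λ: add p4.
From p4 via λ: add p7.
From p7 via λ: add p1.
From p1 via λ: add p0.
From p0 via λ: add p12.
No new states can be added; the closed set is {p0, p1, p4, p5, p7, p8, p9, p11, p12}.

{p0, p1, p4, p5, p7, p8, p9, p11, p12}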